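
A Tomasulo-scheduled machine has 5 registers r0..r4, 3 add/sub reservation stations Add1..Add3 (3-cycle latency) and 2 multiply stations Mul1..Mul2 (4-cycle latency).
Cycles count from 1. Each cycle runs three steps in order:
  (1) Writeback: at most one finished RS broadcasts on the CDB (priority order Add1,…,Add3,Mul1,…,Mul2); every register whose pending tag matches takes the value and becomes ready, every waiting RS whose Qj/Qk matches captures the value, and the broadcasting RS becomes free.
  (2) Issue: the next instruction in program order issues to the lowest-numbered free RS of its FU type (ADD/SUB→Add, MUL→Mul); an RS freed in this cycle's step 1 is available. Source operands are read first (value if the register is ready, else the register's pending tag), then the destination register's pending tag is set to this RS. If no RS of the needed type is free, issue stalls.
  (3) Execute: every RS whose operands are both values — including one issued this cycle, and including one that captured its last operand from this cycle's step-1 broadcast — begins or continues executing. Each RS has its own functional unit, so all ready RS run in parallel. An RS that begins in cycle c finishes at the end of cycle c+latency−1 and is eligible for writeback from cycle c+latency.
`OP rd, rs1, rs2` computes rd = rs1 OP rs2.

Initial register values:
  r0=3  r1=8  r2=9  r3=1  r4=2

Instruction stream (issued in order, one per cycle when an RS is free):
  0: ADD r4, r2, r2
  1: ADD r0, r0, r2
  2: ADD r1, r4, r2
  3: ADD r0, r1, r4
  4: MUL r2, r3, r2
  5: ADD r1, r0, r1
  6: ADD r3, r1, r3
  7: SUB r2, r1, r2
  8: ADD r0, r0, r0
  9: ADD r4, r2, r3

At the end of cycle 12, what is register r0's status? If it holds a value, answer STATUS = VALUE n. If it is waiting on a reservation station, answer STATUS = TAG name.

STATUS = VALUE 45

  c1: issue ADD r4<-Add1  regs: r0:3,r1:8,r2:9,r3:1,r4:Add1
  c2: issue ADD r0<-Add2  regs: r0:Add2,r1:8,r2:9,r3:1,r4:Add1
  c3: issue ADD r1<-Add3  regs: r0:Add2,r1:Add3,r2:9,r3:1,r4:Add1
  c4: CDB Add1=18; issue ADD r0<-Add1  regs: r0:Add1,r1:Add3,r2:9,r3:1,r4:18
  c5: CDB Add2=12; issue MUL r2<-Mul1  regs: r0:Add1,r1:Add3,r2:Mul1,r3:1,r4:18
  c6: issue ADD r1<-Add2  regs: r0:Add1,r1:Add2,r2:Mul1,r3:1,r4:18
  c7: CDB Add3=27; issue ADD r3<-Add3  regs: r0:Add1,r1:Add2,r2:Mul1,r3:Add3,r4:18
  c8: stall  regs: r0:Add1,r1:Add2,r2:Mul1,r3:Add3,r4:18
  c9: CDB Mul1=9; stall  regs: r0:Add1,r1:Add2,r2:9,r3:Add3,r4:18
  c10: CDB Add1=45; issue SUB r2<-Add1  regs: r0:45,r1:Add2,r2:Add1,r3:Add3,r4:18
  c11: stall  regs: r0:45,r1:Add2,r2:Add1,r3:Add3,r4:18
  c12: stall  regs: r0:45,r1:Add2,r2:Add1,r3:Add3,r4:18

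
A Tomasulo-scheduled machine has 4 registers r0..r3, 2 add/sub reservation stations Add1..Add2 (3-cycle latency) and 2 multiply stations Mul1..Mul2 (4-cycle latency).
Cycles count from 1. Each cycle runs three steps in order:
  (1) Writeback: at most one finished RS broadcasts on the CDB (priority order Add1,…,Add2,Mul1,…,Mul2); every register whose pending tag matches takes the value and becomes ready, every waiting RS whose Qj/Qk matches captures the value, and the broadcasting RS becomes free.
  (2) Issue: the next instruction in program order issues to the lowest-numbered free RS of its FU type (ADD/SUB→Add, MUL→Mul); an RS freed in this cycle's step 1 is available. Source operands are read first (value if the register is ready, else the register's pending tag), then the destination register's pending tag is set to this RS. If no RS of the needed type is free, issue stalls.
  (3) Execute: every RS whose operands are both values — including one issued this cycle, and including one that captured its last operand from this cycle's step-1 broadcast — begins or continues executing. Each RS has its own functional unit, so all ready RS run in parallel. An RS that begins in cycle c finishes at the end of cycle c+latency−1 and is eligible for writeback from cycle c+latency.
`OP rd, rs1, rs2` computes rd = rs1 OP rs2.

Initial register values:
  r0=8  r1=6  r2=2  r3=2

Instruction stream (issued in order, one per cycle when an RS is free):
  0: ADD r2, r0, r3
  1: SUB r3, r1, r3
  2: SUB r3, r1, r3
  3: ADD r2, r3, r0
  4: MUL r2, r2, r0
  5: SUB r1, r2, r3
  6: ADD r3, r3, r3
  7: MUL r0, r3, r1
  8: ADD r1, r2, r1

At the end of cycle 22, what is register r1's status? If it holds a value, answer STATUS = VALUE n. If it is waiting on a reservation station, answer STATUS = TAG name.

STATUS = VALUE 158

c1: issue ADD r2<-Add1 | r0:8,r1:6,r2:Add1,r3:2
c2: issue SUB r3<-Add2 | r0:8,r1:6,r2:Add1,r3:Add2
c3: stall | r0:8,r1:6,r2:Add1,r3:Add2
c4: CDB Add1=10; issue SUB r3<-Add1 | r0:8,r1:6,r2:10,r3:Add1
c5: CDB Add2=4; issue ADD r2<-Add2 | r0:8,r1:6,r2:Add2,r3:Add1
c6: issue MUL r2<-Mul1 | r0:8,r1:6,r2:Mul1,r3:Add1
c7: stall | r0:8,r1:6,r2:Mul1,r3:Add1
c8: CDB Add1=2; issue SUB r1<-Add1 | r0:8,r1:Add1,r2:Mul1,r3:2
c9: stall | r0:8,r1:Add1,r2:Mul1,r3:2
c10: stall | r0:8,r1:Add1,r2:Mul1,r3:2
c11: CDB Add2=10; issue ADD r3<-Add2 | r0:8,r1:Add1,r2:Mul1,r3:Add2
c12: issue MUL r0<-Mul2 | r0:Mul2,r1:Add1,r2:Mul1,r3:Add2
c13: stall | r0:Mul2,r1:Add1,r2:Mul1,r3:Add2
c14: CDB Add2=4; issue ADD r1<-Add2 | r0:Mul2,r1:Add2,r2:Mul1,r3:4
c15: CDB Mul1=80 | r0:Mul2,r1:Add2,r2:80,r3:4
c16: - | r0:Mul2,r1:Add2,r2:80,r3:4
c17: - | r0:Mul2,r1:Add2,r2:80,r3:4
c18: CDB Add1=78 | r0:Mul2,r1:Add2,r2:80,r3:4
c19: - | r0:Mul2,r1:Add2,r2:80,r3:4
c20: - | r0:Mul2,r1:Add2,r2:80,r3:4
c21: CDB Add2=158 | r0:Mul2,r1:158,r2:80,r3:4
c22: CDB Mul2=312 | r0:312,r1:158,r2:80,r3:4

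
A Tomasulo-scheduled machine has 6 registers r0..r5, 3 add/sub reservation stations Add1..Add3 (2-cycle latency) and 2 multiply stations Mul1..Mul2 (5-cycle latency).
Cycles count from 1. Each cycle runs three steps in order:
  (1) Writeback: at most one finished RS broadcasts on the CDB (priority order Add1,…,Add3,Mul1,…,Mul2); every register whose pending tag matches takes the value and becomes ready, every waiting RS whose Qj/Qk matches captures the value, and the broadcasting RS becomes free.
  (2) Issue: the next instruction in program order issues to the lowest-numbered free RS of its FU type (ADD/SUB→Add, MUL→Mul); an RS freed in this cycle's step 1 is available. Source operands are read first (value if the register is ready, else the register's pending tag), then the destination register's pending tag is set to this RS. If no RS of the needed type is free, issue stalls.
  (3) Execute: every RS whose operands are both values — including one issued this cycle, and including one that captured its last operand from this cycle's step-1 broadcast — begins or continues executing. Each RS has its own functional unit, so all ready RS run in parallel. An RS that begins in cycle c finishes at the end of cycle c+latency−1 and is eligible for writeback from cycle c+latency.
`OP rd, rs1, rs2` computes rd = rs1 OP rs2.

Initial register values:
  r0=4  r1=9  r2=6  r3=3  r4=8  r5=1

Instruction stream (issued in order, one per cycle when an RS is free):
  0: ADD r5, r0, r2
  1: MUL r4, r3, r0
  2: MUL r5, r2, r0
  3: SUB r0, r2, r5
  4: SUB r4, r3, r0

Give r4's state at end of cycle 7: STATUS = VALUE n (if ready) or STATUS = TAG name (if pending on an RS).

STATUS = TAG Add2

c1: issue ADD r5<-Add1 | r0:4,r1:9,r2:6,r3:3,r4:8,r5:Add1
c2: issue MUL r4<-Mul1 | r0:4,r1:9,r2:6,r3:3,r4:Mul1,r5:Add1
c3: CDB Add1=10; issue MUL r5<-Mul2 | r0:4,r1:9,r2:6,r3:3,r4:Mul1,r5:Mul2
c4: issue SUB r0<-Add1 | r0:Add1,r1:9,r2:6,r3:3,r4:Mul1,r5:Mul2
c5: issue SUB r4<-Add2 | r0:Add1,r1:9,r2:6,r3:3,r4:Add2,r5:Mul2
c6: - | r0:Add1,r1:9,r2:6,r3:3,r4:Add2,r5:Mul2
c7: CDB Mul1=12 | r0:Add1,r1:9,r2:6,r3:3,r4:Add2,r5:Mul2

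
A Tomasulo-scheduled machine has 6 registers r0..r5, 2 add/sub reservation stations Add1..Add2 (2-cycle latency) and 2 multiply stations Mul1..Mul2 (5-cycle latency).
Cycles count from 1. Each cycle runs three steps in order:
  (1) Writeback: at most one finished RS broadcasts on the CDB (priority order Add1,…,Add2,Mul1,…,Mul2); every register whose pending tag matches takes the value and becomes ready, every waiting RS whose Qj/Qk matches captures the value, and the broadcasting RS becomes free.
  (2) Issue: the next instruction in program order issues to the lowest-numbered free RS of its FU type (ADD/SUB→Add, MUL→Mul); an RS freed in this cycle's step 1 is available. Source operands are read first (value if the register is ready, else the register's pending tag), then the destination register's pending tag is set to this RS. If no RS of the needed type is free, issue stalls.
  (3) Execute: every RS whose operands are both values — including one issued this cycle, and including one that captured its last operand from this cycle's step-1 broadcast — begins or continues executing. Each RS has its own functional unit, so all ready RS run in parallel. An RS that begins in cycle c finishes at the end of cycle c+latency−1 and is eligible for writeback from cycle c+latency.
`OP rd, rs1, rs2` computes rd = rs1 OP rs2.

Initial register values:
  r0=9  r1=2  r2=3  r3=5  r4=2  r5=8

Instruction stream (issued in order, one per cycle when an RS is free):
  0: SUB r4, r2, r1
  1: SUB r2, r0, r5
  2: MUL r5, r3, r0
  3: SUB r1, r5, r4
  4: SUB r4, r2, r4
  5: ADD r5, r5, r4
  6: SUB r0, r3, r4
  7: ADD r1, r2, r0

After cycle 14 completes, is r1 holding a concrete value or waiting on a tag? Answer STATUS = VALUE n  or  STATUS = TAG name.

STATUS = VALUE 6

cycle 1: issue SUB r4<-Add1 // r0:9,r1:2,r2:3,r3:5,r4:Add1,r5:8
cycle 2: issue SUB r2<-Add2 // r0:9,r1:2,r2:Add2,r3:5,r4:Add1,r5:8
cycle 3: CDB Add1=1; issue MUL r5<-Mul1 // r0:9,r1:2,r2:Add2,r3:5,r4:1,r5:Mul1
cycle 4: CDB Add2=1; issue SUB r1<-Add1 // r0:9,r1:Add1,r2:1,r3:5,r4:1,r5:Mul1
cycle 5: issue SUB r4<-Add2 // r0:9,r1:Add1,r2:1,r3:5,r4:Add2,r5:Mul1
cycle 6: stall // r0:9,r1:Add1,r2:1,r3:5,r4:Add2,r5:Mul1
cycle 7: CDB Add2=0; issue ADD r5<-Add2 // r0:9,r1:Add1,r2:1,r3:5,r4:0,r5:Add2
cycle 8: CDB Mul1=45; stall // r0:9,r1:Add1,r2:1,r3:5,r4:0,r5:Add2
cycle 9: stall // r0:9,r1:Add1,r2:1,r3:5,r4:0,r5:Add2
cycle 10: CDB Add1=44; issue SUB r0<-Add1 // r0:Add1,r1:44,r2:1,r3:5,r4:0,r5:Add2
cycle 11: CDB Add2=45; issue ADD r1<-Add2 // r0:Add1,r1:Add2,r2:1,r3:5,r4:0,r5:45
cycle 12: CDB Add1=5 // r0:5,r1:Add2,r2:1,r3:5,r4:0,r5:45
cycle 13: - // r0:5,r1:Add2,r2:1,r3:5,r4:0,r5:45
cycle 14: CDB Add2=6 // r0:5,r1:6,r2:1,r3:5,r4:0,r5:45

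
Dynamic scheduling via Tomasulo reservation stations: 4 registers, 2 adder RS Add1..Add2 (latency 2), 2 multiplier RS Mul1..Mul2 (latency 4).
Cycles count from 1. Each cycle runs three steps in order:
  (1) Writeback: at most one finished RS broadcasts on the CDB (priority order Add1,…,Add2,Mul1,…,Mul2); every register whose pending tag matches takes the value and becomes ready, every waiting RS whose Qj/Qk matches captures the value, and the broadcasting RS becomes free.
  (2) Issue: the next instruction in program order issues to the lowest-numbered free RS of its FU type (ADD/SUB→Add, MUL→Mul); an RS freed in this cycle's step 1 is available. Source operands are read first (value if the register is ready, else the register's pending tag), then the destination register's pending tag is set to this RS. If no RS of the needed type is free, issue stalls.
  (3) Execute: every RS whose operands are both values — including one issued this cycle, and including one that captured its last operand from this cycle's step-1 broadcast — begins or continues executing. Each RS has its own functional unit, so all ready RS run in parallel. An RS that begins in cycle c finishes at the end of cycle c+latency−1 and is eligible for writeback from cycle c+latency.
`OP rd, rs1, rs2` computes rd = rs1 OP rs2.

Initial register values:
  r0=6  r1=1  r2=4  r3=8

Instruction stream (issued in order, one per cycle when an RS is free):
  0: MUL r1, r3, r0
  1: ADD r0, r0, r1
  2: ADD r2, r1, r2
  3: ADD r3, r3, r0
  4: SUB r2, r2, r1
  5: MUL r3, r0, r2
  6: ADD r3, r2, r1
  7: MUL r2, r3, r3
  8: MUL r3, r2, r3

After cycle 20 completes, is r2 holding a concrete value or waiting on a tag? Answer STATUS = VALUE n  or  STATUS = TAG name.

  c1: issue MUL r1<-Mul1  regs: r0:6,r1:Mul1,r2:4,r3:8
  c2: issue ADD r0<-Add1  regs: r0:Add1,r1:Mul1,r2:4,r3:8
  c3: issue ADD r2<-Add2  regs: r0:Add1,r1:Mul1,r2:Add2,r3:8
  c4: stall  regs: r0:Add1,r1:Mul1,r2:Add2,r3:8
  c5: CDB Mul1=48; stall  regs: r0:Add1,r1:48,r2:Add2,r3:8
  c6: stall  regs: r0:Add1,r1:48,r2:Add2,r3:8
  c7: CDB Add1=54; issue ADD r3<-Add1  regs: r0:54,r1:48,r2:Add2,r3:Add1
  c8: CDB Add2=52; issue SUB r2<-Add2  regs: r0:54,r1:48,r2:Add2,r3:Add1
  c9: CDB Add1=62; issue MUL r3<-Mul1  regs: r0:54,r1:48,r2:Add2,r3:Mul1
  c10: CDB Add2=4; issue ADD r3<-Add1  regs: r0:54,r1:48,r2:4,r3:Add1
  c11: issue MUL r2<-Mul2  regs: r0:54,r1:48,r2:Mul2,r3:Add1
  c12: CDB Add1=52; stall  regs: r0:54,r1:48,r2:Mul2,r3:52
  c13: stall  regs: r0:54,r1:48,r2:Mul2,r3:52
  c14: CDB Mul1=216; issue MUL r3<-Mul1  regs: r0:54,r1:48,r2:Mul2,r3:Mul1
  c15: -  regs: r0:54,r1:48,r2:Mul2,r3:Mul1
  c16: CDB Mul2=2704  regs: r0:54,r1:48,r2:2704,r3:Mul1
  c17: -  regs: r0:54,r1:48,r2:2704,r3:Mul1
  c18: -  regs: r0:54,r1:48,r2:2704,r3:Mul1
  c19: -  regs: r0:54,r1:48,r2:2704,r3:Mul1
  c20: CDB Mul1=140608  regs: r0:54,r1:48,r2:2704,r3:140608

STATUS = VALUE 2704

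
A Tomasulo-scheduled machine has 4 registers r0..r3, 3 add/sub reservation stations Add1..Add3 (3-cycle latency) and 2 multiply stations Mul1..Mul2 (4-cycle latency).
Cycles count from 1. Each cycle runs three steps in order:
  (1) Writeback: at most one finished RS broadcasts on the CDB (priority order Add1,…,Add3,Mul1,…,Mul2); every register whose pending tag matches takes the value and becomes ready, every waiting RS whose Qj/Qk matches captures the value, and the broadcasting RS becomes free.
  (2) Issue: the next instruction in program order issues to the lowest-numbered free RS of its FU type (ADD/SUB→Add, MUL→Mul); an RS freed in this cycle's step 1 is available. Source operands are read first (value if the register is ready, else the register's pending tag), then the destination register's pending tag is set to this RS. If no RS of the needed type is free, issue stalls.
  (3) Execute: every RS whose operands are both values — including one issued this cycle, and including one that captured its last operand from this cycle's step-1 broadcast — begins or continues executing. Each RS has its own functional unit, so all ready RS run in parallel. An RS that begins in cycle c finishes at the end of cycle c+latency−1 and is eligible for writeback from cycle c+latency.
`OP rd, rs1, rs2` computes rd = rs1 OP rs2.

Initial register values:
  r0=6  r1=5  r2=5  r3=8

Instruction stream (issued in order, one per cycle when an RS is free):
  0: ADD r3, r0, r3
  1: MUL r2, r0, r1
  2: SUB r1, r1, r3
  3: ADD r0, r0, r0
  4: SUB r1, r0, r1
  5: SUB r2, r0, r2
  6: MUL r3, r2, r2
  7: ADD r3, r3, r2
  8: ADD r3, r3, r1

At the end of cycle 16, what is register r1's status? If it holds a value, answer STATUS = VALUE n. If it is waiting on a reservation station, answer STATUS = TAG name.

STATUS = VALUE 21

cycle 1: issue ADD r3<-Add1 // r0:6,r1:5,r2:5,r3:Add1
cycle 2: issue MUL r2<-Mul1 // r0:6,r1:5,r2:Mul1,r3:Add1
cycle 3: issue SUB r1<-Add2 // r0:6,r1:Add2,r2:Mul1,r3:Add1
cycle 4: CDB Add1=14; issue ADD r0<-Add1 // r0:Add1,r1:Add2,r2:Mul1,r3:14
cycle 5: issue SUB r1<-Add3 // r0:Add1,r1:Add3,r2:Mul1,r3:14
cycle 6: CDB Mul1=30; stall // r0:Add1,r1:Add3,r2:30,r3:14
cycle 7: CDB Add1=12; issue SUB r2<-Add1 // r0:12,r1:Add3,r2:Add1,r3:14
cycle 8: CDB Add2=-9; issue MUL r3<-Mul1 // r0:12,r1:Add3,r2:Add1,r3:Mul1
cycle 9: issue ADD r3<-Add2 // r0:12,r1:Add3,r2:Add1,r3:Add2
cycle 10: CDB Add1=-18; issue ADD r3<-Add1 // r0:12,r1:Add3,r2:-18,r3:Add1
cycle 11: CDB Add3=21 // r0:12,r1:21,r2:-18,r3:Add1
cycle 12: - // r0:12,r1:21,r2:-18,r3:Add1
cycle 13: - // r0:12,r1:21,r2:-18,r3:Add1
cycle 14: CDB Mul1=324 // r0:12,r1:21,r2:-18,r3:Add1
cycle 15: - // r0:12,r1:21,r2:-18,r3:Add1
cycle 16: - // r0:12,r1:21,r2:-18,r3:Add1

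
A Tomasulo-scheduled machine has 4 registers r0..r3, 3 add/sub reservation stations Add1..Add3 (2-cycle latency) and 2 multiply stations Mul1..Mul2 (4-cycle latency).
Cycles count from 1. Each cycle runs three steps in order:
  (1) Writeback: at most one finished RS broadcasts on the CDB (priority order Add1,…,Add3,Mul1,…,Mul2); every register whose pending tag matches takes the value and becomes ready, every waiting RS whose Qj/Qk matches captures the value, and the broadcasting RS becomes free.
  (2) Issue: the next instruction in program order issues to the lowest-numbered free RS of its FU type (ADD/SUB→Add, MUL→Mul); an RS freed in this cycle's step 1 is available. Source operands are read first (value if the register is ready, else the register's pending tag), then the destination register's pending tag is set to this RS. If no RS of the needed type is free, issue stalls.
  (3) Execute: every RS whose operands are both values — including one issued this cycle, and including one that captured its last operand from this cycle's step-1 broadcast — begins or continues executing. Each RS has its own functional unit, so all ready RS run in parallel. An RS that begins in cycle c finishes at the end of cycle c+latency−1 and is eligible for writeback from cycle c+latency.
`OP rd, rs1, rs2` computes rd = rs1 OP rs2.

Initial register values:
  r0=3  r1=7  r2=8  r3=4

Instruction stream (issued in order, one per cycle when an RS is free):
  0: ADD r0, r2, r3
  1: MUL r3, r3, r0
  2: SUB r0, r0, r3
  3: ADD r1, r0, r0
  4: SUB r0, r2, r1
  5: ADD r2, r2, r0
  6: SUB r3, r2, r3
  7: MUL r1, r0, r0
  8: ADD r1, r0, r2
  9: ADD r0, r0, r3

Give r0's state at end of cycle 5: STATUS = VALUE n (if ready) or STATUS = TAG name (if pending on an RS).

STATUS = TAG Add3

cycle 1: issue ADD r0<-Add1 // r0:Add1,r1:7,r2:8,r3:4
cycle 2: issue MUL r3<-Mul1 // r0:Add1,r1:7,r2:8,r3:Mul1
cycle 3: CDB Add1=12; issue SUB r0<-Add1 // r0:Add1,r1:7,r2:8,r3:Mul1
cycle 4: issue ADD r1<-Add2 // r0:Add1,r1:Add2,r2:8,r3:Mul1
cycle 5: issue SUB r0<-Add3 // r0:Add3,r1:Add2,r2:8,r3:Mul1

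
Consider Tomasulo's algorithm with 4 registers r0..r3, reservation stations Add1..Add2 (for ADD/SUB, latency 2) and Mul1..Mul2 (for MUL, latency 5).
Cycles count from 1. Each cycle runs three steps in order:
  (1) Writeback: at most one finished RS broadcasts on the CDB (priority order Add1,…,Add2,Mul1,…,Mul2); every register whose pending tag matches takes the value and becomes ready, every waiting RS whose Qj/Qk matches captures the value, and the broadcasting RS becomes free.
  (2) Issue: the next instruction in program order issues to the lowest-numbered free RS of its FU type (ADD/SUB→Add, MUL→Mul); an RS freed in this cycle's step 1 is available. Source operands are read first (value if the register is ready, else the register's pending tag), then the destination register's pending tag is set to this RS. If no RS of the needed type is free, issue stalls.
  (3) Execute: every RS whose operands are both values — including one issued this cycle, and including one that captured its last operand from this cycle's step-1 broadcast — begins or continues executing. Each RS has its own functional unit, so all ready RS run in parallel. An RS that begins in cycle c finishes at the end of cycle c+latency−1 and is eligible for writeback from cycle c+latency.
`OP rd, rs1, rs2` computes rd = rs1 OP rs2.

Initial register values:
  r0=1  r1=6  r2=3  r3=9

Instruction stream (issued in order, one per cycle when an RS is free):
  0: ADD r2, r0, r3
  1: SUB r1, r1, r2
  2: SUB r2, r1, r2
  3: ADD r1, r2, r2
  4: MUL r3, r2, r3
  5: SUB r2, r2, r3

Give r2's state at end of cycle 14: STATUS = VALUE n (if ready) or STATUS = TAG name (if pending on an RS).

  c1: issue ADD r2<-Add1  regs: r0:1,r1:6,r2:Add1,r3:9
  c2: issue SUB r1<-Add2  regs: r0:1,r1:Add2,r2:Add1,r3:9
  c3: CDB Add1=10; issue SUB r2<-Add1  regs: r0:1,r1:Add2,r2:Add1,r3:9
  c4: stall  regs: r0:1,r1:Add2,r2:Add1,r3:9
  c5: CDB Add2=-4; issue ADD r1<-Add2  regs: r0:1,r1:Add2,r2:Add1,r3:9
  c6: issue MUL r3<-Mul1  regs: r0:1,r1:Add2,r2:Add1,r3:Mul1
  c7: CDB Add1=-14; issue SUB r2<-Add1  regs: r0:1,r1:Add2,r2:Add1,r3:Mul1
  c8: -  regs: r0:1,r1:Add2,r2:Add1,r3:Mul1
  c9: CDB Add2=-28  regs: r0:1,r1:-28,r2:Add1,r3:Mul1
  c10: -  regs: r0:1,r1:-28,r2:Add1,r3:Mul1
  c11: -  regs: r0:1,r1:-28,r2:Add1,r3:Mul1
  c12: CDB Mul1=-126  regs: r0:1,r1:-28,r2:Add1,r3:-126
  c13: -  regs: r0:1,r1:-28,r2:Add1,r3:-126
  c14: CDB Add1=112  regs: r0:1,r1:-28,r2:112,r3:-126

STATUS = VALUE 112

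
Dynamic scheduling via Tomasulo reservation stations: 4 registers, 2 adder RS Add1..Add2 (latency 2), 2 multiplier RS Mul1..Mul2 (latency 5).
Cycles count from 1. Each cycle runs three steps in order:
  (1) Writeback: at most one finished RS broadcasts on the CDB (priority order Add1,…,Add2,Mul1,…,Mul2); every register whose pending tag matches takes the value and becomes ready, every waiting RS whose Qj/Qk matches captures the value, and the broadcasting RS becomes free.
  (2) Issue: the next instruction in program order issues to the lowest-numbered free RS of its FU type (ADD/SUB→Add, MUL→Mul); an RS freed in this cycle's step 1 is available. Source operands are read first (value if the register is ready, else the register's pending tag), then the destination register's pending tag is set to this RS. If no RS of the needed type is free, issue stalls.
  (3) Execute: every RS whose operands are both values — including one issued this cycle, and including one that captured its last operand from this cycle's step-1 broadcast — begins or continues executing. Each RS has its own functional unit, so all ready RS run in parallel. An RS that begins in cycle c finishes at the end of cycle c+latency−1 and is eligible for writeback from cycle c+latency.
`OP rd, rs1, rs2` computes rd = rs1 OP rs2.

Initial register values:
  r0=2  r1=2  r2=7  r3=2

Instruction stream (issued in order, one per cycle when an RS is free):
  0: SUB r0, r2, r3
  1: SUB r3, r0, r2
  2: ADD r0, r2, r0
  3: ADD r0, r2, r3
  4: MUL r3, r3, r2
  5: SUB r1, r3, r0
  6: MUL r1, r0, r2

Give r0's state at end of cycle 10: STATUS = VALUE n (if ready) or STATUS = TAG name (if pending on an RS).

STATUS = VALUE 5

  c1: issue SUB r0<-Add1  regs: r0:Add1,r1:2,r2:7,r3:2
  c2: issue SUB r3<-Add2  regs: r0:Add1,r1:2,r2:7,r3:Add2
  c3: CDB Add1=5; issue ADD r0<-Add1  regs: r0:Add1,r1:2,r2:7,r3:Add2
  c4: stall  regs: r0:Add1,r1:2,r2:7,r3:Add2
  c5: CDB Add1=12; issue ADD r0<-Add1  regs: r0:Add1,r1:2,r2:7,r3:Add2
  c6: CDB Add2=-2; issue MUL r3<-Mul1  regs: r0:Add1,r1:2,r2:7,r3:Mul1
  c7: issue SUB r1<-Add2  regs: r0:Add1,r1:Add2,r2:7,r3:Mul1
  c8: CDB Add1=5; issue MUL r1<-Mul2  regs: r0:5,r1:Mul2,r2:7,r3:Mul1
  c9: -  regs: r0:5,r1:Mul2,r2:7,r3:Mul1
  c10: -  regs: r0:5,r1:Mul2,r2:7,r3:Mul1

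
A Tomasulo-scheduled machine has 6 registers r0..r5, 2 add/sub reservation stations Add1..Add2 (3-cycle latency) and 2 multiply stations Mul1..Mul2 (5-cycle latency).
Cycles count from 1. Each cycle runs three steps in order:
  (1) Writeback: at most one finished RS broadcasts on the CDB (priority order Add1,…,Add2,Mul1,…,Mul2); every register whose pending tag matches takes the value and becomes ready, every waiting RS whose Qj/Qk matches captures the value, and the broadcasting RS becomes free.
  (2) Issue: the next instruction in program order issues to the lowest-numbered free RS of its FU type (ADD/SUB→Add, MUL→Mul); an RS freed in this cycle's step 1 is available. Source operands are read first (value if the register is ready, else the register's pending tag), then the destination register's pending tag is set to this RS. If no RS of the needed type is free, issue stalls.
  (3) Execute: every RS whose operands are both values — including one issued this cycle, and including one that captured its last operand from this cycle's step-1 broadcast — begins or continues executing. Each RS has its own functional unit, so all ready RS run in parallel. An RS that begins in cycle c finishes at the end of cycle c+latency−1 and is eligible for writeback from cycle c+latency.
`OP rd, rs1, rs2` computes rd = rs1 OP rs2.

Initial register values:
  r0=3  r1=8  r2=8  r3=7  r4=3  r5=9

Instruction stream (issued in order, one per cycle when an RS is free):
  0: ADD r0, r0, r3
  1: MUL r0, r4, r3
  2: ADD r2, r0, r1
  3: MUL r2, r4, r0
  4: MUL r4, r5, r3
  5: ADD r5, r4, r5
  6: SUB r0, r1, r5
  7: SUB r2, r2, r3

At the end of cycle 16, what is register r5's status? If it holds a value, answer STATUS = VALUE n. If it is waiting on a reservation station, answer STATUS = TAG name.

STATUS = VALUE 72

cycle 1: issue ADD r0<-Add1 // r0:Add1,r1:8,r2:8,r3:7,r4:3,r5:9
cycle 2: issue MUL r0<-Mul1 // r0:Mul1,r1:8,r2:8,r3:7,r4:3,r5:9
cycle 3: issue ADD r2<-Add2 // r0:Mul1,r1:8,r2:Add2,r3:7,r4:3,r5:9
cycle 4: CDB Add1=10; issue MUL r2<-Mul2 // r0:Mul1,r1:8,r2:Mul2,r3:7,r4:3,r5:9
cycle 5: stall // r0:Mul1,r1:8,r2:Mul2,r3:7,r4:3,r5:9
cycle 6: stall // r0:Mul1,r1:8,r2:Mul2,r3:7,r4:3,r5:9
cycle 7: CDB Mul1=21; issue MUL r4<-Mul1 // r0:21,r1:8,r2:Mul2,r3:7,r4:Mul1,r5:9
cycle 8: issue ADD r5<-Add1 // r0:21,r1:8,r2:Mul2,r3:7,r4:Mul1,r5:Add1
cycle 9: stall // r0:21,r1:8,r2:Mul2,r3:7,r4:Mul1,r5:Add1
cycle 10: CDB Add2=29; issue SUB r0<-Add2 // r0:Add2,r1:8,r2:Mul2,r3:7,r4:Mul1,r5:Add1
cycle 11: stall // r0:Add2,r1:8,r2:Mul2,r3:7,r4:Mul1,r5:Add1
cycle 12: CDB Mul1=63; stall // r0:Add2,r1:8,r2:Mul2,r3:7,r4:63,r5:Add1
cycle 13: CDB Mul2=63; stall // r0:Add2,r1:8,r2:63,r3:7,r4:63,r5:Add1
cycle 14: stall // r0:Add2,r1:8,r2:63,r3:7,r4:63,r5:Add1
cycle 15: CDB Add1=72; issue SUB r2<-Add1 // r0:Add2,r1:8,r2:Add1,r3:7,r4:63,r5:72
cycle 16: - // r0:Add2,r1:8,r2:Add1,r3:7,r4:63,r5:72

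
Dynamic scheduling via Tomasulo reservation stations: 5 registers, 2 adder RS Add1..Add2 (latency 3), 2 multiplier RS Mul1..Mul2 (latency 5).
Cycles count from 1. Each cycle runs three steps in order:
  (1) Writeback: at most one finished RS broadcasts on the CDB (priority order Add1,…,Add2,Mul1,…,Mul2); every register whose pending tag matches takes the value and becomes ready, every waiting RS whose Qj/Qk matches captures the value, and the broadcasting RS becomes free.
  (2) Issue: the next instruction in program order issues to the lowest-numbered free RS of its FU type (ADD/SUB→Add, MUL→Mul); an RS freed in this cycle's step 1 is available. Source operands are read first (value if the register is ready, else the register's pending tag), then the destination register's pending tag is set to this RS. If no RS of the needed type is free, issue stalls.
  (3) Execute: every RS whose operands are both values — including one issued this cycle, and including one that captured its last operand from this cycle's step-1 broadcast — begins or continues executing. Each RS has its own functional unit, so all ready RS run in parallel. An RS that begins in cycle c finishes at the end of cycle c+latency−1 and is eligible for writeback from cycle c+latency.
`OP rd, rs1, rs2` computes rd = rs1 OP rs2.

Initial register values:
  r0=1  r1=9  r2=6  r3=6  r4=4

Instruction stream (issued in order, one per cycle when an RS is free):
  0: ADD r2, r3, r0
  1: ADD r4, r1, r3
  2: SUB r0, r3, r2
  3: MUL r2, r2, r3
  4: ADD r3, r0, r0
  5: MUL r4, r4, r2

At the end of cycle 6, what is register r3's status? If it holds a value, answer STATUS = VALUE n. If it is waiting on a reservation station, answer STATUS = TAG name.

STATUS = TAG Add2

c1: issue ADD r2<-Add1 | r0:1,r1:9,r2:Add1,r3:6,r4:4
c2: issue ADD r4<-Add2 | r0:1,r1:9,r2:Add1,r3:6,r4:Add2
c3: stall | r0:1,r1:9,r2:Add1,r3:6,r4:Add2
c4: CDB Add1=7; issue SUB r0<-Add1 | r0:Add1,r1:9,r2:7,r3:6,r4:Add2
c5: CDB Add2=15; issue MUL r2<-Mul1 | r0:Add1,r1:9,r2:Mul1,r3:6,r4:15
c6: issue ADD r3<-Add2 | r0:Add1,r1:9,r2:Mul1,r3:Add2,r4:15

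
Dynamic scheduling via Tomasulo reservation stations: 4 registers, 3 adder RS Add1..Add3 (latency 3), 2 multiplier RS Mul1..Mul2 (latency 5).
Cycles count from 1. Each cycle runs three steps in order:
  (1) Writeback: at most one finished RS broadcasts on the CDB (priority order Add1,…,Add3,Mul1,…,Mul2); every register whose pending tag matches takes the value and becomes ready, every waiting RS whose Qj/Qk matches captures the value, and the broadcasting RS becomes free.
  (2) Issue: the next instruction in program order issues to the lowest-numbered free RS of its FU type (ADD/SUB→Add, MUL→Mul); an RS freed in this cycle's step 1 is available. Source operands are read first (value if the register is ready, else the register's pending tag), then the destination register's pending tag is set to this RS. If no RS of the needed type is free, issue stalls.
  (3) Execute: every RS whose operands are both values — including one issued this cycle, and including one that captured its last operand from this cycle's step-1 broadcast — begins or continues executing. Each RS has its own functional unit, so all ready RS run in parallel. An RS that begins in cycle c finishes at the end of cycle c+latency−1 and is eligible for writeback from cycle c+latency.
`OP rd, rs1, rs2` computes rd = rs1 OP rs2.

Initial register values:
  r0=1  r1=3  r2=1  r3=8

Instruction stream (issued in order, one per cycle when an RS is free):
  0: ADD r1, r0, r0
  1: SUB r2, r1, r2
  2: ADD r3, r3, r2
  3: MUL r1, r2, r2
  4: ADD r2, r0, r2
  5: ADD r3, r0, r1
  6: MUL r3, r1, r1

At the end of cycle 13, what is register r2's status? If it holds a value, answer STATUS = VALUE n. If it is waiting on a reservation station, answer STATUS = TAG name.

cycle 1: issue ADD r1<-Add1 // r0:1,r1:Add1,r2:1,r3:8
cycle 2: issue SUB r2<-Add2 // r0:1,r1:Add1,r2:Add2,r3:8
cycle 3: issue ADD r3<-Add3 // r0:1,r1:Add1,r2:Add2,r3:Add3
cycle 4: CDB Add1=2; issue MUL r1<-Mul1 // r0:1,r1:Mul1,r2:Add2,r3:Add3
cycle 5: issue ADD r2<-Add1 // r0:1,r1:Mul1,r2:Add1,r3:Add3
cycle 6: stall // r0:1,r1:Mul1,r2:Add1,r3:Add3
cycle 7: CDB Add2=1; issue ADD r3<-Add2 // r0:1,r1:Mul1,r2:Add1,r3:Add2
cycle 8: issue MUL r3<-Mul2 // r0:1,r1:Mul1,r2:Add1,r3:Mul2
cycle 9: - // r0:1,r1:Mul1,r2:Add1,r3:Mul2
cycle 10: CDB Add1=2 // r0:1,r1:Mul1,r2:2,r3:Mul2
cycle 11: CDB Add3=9 // r0:1,r1:Mul1,r2:2,r3:Mul2
cycle 12: CDB Mul1=1 // r0:1,r1:1,r2:2,r3:Mul2
cycle 13: - // r0:1,r1:1,r2:2,r3:Mul2

STATUS = VALUE 2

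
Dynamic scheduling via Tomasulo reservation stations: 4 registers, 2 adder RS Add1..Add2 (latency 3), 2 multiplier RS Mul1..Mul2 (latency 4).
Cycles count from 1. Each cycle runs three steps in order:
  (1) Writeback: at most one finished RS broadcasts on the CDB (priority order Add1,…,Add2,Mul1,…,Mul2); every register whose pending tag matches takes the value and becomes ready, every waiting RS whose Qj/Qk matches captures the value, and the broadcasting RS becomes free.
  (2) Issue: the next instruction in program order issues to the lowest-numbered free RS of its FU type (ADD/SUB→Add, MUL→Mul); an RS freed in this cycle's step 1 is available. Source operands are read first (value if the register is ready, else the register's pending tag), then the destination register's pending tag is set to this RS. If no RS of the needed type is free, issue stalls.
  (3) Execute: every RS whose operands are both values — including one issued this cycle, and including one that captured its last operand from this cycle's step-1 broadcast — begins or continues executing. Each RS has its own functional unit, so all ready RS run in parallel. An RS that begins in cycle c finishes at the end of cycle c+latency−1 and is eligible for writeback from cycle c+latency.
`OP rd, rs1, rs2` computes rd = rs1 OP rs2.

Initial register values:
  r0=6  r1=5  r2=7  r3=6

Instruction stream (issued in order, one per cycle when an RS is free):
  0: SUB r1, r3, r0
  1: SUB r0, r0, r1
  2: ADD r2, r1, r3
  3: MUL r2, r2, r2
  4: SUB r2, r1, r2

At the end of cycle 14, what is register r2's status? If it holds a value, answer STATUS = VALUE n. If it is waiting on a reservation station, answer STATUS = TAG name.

cycle 1: issue SUB r1<-Add1 // r0:6,r1:Add1,r2:7,r3:6
cycle 2: issue SUB r0<-Add2 // r0:Add2,r1:Add1,r2:7,r3:6
cycle 3: stall // r0:Add2,r1:Add1,r2:7,r3:6
cycle 4: CDB Add1=0; issue ADD r2<-Add1 // r0:Add2,r1:0,r2:Add1,r3:6
cycle 5: issue MUL r2<-Mul1 // r0:Add2,r1:0,r2:Mul1,r3:6
cycle 6: stall // r0:Add2,r1:0,r2:Mul1,r3:6
cycle 7: CDB Add1=6; issue SUB r2<-Add1 // r0:Add2,r1:0,r2:Add1,r3:6
cycle 8: CDB Add2=6 // r0:6,r1:0,r2:Add1,r3:6
cycle 9: - // r0:6,r1:0,r2:Add1,r3:6
cycle 10: - // r0:6,r1:0,r2:Add1,r3:6
cycle 11: CDB Mul1=36 // r0:6,r1:0,r2:Add1,r3:6
cycle 12: - // r0:6,r1:0,r2:Add1,r3:6
cycle 13: - // r0:6,r1:0,r2:Add1,r3:6
cycle 14: CDB Add1=-36 // r0:6,r1:0,r2:-36,r3:6

STATUS = VALUE -36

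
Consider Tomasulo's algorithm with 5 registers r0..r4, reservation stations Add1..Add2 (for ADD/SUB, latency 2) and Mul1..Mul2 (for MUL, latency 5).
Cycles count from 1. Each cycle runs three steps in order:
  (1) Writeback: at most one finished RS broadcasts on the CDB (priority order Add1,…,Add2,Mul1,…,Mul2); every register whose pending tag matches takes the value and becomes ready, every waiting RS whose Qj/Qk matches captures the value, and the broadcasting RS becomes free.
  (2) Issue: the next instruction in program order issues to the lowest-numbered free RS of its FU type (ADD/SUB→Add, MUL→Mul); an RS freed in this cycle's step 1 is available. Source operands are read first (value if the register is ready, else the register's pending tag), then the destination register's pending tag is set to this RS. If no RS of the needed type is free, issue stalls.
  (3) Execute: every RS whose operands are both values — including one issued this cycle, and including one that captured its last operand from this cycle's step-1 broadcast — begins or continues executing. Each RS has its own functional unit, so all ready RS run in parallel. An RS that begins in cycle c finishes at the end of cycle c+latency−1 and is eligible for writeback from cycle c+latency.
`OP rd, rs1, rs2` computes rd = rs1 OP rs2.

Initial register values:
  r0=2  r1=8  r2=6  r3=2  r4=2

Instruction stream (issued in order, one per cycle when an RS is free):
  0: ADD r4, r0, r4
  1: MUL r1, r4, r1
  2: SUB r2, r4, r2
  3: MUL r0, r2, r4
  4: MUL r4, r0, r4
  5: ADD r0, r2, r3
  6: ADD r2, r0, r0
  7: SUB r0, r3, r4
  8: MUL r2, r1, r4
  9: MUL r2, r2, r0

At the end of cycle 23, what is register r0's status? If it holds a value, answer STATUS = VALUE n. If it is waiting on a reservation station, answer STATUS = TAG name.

STATUS = VALUE 34

c1: issue ADD r4<-Add1 | r0:2,r1:8,r2:6,r3:2,r4:Add1
c2: issue MUL r1<-Mul1 | r0:2,r1:Mul1,r2:6,r3:2,r4:Add1
c3: CDB Add1=4; issue SUB r2<-Add1 | r0:2,r1:Mul1,r2:Add1,r3:2,r4:4
c4: issue MUL r0<-Mul2 | r0:Mul2,r1:Mul1,r2:Add1,r3:2,r4:4
c5: CDB Add1=-2; stall | r0:Mul2,r1:Mul1,r2:-2,r3:2,r4:4
c6: stall | r0:Mul2,r1:Mul1,r2:-2,r3:2,r4:4
c7: stall | r0:Mul2,r1:Mul1,r2:-2,r3:2,r4:4
c8: CDB Mul1=32; issue MUL r4<-Mul1 | r0:Mul2,r1:32,r2:-2,r3:2,r4:Mul1
c9: issue ADD r0<-Add1 | r0:Add1,r1:32,r2:-2,r3:2,r4:Mul1
c10: CDB Mul2=-8; issue ADD r2<-Add2 | r0:Add1,r1:32,r2:Add2,r3:2,r4:Mul1
c11: CDB Add1=0; issue SUB r0<-Add1 | r0:Add1,r1:32,r2:Add2,r3:2,r4:Mul1
c12: issue MUL r2<-Mul2 | r0:Add1,r1:32,r2:Mul2,r3:2,r4:Mul1
c13: CDB Add2=0; stall | r0:Add1,r1:32,r2:Mul2,r3:2,r4:Mul1
c14: stall | r0:Add1,r1:32,r2:Mul2,r3:2,r4:Mul1
c15: CDB Mul1=-32; issue MUL r2<-Mul1 | r0:Add1,r1:32,r2:Mul1,r3:2,r4:-32
c16: - | r0:Add1,r1:32,r2:Mul1,r3:2,r4:-32
c17: CDB Add1=34 | r0:34,r1:32,r2:Mul1,r3:2,r4:-32
c18: - | r0:34,r1:32,r2:Mul1,r3:2,r4:-32
c19: - | r0:34,r1:32,r2:Mul1,r3:2,r4:-32
c20: CDB Mul2=-1024 | r0:34,r1:32,r2:Mul1,r3:2,r4:-32
c21: - | r0:34,r1:32,r2:Mul1,r3:2,r4:-32
c22: - | r0:34,r1:32,r2:Mul1,r3:2,r4:-32
c23: - | r0:34,r1:32,r2:Mul1,r3:2,r4:-32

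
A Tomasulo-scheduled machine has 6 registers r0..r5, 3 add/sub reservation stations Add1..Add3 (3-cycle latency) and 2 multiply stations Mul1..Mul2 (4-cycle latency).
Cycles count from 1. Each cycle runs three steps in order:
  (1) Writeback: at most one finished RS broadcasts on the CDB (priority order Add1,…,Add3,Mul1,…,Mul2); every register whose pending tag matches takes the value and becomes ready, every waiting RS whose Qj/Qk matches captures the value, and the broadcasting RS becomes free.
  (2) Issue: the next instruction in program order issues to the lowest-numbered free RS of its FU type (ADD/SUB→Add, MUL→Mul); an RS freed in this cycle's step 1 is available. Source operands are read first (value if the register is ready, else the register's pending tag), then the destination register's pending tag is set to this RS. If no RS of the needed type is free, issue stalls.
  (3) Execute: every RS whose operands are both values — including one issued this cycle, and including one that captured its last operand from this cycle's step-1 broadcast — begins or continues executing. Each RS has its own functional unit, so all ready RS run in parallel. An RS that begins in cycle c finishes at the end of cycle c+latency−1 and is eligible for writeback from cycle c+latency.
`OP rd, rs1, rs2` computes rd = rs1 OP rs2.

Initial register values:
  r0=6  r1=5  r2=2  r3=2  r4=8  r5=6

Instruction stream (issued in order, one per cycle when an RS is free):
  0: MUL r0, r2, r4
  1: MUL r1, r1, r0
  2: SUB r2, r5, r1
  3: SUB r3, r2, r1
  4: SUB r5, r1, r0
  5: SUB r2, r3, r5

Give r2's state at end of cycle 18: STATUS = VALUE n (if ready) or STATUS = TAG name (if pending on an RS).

STATUS = VALUE -218

  c1: issue MUL r0<-Mul1  regs: r0:Mul1,r1:5,r2:2,r3:2,r4:8,r5:6
  c2: issue MUL r1<-Mul2  regs: r0:Mul1,r1:Mul2,r2:2,r3:2,r4:8,r5:6
  c3: issue SUB r2<-Add1  regs: r0:Mul1,r1:Mul2,r2:Add1,r3:2,r4:8,r5:6
  c4: issue SUB r3<-Add2  regs: r0:Mul1,r1:Mul2,r2:Add1,r3:Add2,r4:8,r5:6
  c5: CDB Mul1=16; issue SUB r5<-Add3  regs: r0:16,r1:Mul2,r2:Add1,r3:Add2,r4:8,r5:Add3
  c6: stall  regs: r0:16,r1:Mul2,r2:Add1,r3:Add2,r4:8,r5:Add3
  c7: stall  regs: r0:16,r1:Mul2,r2:Add1,r3:Add2,r4:8,r5:Add3
  c8: stall  regs: r0:16,r1:Mul2,r2:Add1,r3:Add2,r4:8,r5:Add3
  c9: CDB Mul2=80; stall  regs: r0:16,r1:80,r2:Add1,r3:Add2,r4:8,r5:Add3
  c10: stall  regs: r0:16,r1:80,r2:Add1,r3:Add2,r4:8,r5:Add3
  c11: stall  regs: r0:16,r1:80,r2:Add1,r3:Add2,r4:8,r5:Add3
  c12: CDB Add1=-74; issue SUB r2<-Add1  regs: r0:16,r1:80,r2:Add1,r3:Add2,r4:8,r5:Add3
  c13: CDB Add3=64  regs: r0:16,r1:80,r2:Add1,r3:Add2,r4:8,r5:64
  c14: -  regs: r0:16,r1:80,r2:Add1,r3:Add2,r4:8,r5:64
  c15: CDB Add2=-154  regs: r0:16,r1:80,r2:Add1,r3:-154,r4:8,r5:64
  c16: -  regs: r0:16,r1:80,r2:Add1,r3:-154,r4:8,r5:64
  c17: -  regs: r0:16,r1:80,r2:Add1,r3:-154,r4:8,r5:64
  c18: CDB Add1=-218  regs: r0:16,r1:80,r2:-218,r3:-154,r4:8,r5:64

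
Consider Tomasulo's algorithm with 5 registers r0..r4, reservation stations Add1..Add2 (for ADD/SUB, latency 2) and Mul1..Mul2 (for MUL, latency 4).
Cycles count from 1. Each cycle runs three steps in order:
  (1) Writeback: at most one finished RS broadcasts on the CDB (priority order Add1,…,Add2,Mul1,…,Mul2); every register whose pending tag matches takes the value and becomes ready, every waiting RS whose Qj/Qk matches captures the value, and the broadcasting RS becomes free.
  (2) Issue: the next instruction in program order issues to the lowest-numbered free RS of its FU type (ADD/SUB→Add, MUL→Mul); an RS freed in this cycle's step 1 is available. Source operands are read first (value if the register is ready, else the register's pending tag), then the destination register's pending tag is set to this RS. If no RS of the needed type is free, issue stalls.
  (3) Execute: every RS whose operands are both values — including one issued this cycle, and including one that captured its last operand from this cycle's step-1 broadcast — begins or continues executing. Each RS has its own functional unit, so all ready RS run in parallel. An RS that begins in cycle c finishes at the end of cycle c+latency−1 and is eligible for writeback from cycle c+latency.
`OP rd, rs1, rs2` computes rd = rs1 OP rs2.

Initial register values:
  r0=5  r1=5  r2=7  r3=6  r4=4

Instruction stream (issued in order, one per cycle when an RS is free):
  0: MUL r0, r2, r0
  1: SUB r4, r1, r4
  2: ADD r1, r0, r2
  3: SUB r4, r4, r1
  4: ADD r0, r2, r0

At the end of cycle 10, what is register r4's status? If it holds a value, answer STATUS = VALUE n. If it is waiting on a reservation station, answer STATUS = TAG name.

cycle 1: issue MUL r0<-Mul1 // r0:Mul1,r1:5,r2:7,r3:6,r4:4
cycle 2: issue SUB r4<-Add1 // r0:Mul1,r1:5,r2:7,r3:6,r4:Add1
cycle 3: issue ADD r1<-Add2 // r0:Mul1,r1:Add2,r2:7,r3:6,r4:Add1
cycle 4: CDB Add1=1; issue SUB r4<-Add1 // r0:Mul1,r1:Add2,r2:7,r3:6,r4:Add1
cycle 5: CDB Mul1=35; stall // r0:35,r1:Add2,r2:7,r3:6,r4:Add1
cycle 6: stall // r0:35,r1:Add2,r2:7,r3:6,r4:Add1
cycle 7: CDB Add2=42; issue ADD r0<-Add2 // r0:Add2,r1:42,r2:7,r3:6,r4:Add1
cycle 8: - // r0:Add2,r1:42,r2:7,r3:6,r4:Add1
cycle 9: CDB Add1=-41 // r0:Add2,r1:42,r2:7,r3:6,r4:-41
cycle 10: CDB Add2=42 // r0:42,r1:42,r2:7,r3:6,r4:-41

STATUS = VALUE -41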